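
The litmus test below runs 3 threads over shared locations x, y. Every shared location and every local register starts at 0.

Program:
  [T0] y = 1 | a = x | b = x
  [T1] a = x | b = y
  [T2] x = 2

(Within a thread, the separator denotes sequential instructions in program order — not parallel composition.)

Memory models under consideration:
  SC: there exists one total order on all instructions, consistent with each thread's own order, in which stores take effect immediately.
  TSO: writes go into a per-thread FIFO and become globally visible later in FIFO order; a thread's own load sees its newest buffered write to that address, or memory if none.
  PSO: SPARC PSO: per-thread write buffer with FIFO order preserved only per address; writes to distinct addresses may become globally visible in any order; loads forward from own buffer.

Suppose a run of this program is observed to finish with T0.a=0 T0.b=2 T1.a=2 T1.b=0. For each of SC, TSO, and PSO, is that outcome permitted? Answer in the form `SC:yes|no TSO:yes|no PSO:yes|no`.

SC:no TSO:yes PSO:yes

outcome vector order: (T0.a,T0.b,T1.a,T1.b)
under SC → (0,0,0,0), (0,0,0,1), (0,0,2,1), (0,2,0,0), (0,2,0,1), (0,2,2,1), (2,2,0,0), (2,2,0,1), (2,2,2,0), (2,2,2,1)
under TSO → (0,0,0,0), (0,0,0,1), (0,0,2,0), (0,0,2,1), (0,2,0,0), (0,2,0,1), (0,2,2,0), (0,2,2,1), (2,2,0,0), (2,2,0,1), (2,2,2,0), (2,2,2,1)
under PSO → (0,0,0,0), (0,0,0,1), (0,0,2,0), (0,0,2,1), (0,2,0,0), (0,2,0,1), (0,2,2,0), (0,2,2,1), (2,2,0,0), (2,2,0,1), (2,2,2,0), (2,2,2,1)
target (0,2,2,0) ∈ {TSO,PSO}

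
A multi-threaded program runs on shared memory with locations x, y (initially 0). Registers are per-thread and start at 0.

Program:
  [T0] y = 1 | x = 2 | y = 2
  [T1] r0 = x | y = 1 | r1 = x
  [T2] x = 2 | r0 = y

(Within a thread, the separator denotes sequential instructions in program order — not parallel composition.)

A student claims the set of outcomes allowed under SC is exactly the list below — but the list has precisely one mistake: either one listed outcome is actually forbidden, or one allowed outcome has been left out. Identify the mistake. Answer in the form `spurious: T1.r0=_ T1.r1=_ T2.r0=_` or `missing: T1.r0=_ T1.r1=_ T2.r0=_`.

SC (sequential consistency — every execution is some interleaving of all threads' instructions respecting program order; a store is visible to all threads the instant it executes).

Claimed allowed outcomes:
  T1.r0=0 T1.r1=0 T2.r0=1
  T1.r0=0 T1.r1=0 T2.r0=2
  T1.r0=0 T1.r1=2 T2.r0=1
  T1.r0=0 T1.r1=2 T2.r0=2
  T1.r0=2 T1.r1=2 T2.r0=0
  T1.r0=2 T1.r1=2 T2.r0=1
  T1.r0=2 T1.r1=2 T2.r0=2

outcome vector order: (T1.r0,T1.r1,T2.r0)
[SC] allowed = {<0 0 1>; <0 0 2>; <0 2 0>; <0 2 1>; <0 2 2>; <2 2 0>; <2 2 1>; <2 2 2>}
SC∖claimed = {<0 2 0>}

missing: T1.r0=0 T1.r1=2 T2.r0=0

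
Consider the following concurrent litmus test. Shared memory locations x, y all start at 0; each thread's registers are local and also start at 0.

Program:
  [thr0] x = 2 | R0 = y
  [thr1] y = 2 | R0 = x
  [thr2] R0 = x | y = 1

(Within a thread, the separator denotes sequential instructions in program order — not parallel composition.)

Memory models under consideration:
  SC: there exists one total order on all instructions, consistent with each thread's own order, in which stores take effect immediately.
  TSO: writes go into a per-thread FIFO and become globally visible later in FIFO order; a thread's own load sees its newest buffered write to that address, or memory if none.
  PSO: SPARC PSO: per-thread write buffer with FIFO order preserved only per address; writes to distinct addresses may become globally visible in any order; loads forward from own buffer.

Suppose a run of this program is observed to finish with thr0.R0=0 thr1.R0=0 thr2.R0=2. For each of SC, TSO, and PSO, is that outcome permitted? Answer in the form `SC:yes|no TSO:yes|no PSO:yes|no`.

SC:no TSO:yes PSO:yes

outcome vector order: (thr0.R0,thr1.R0,thr2.R0)
[SC] allowed = {<0 2 0> <0 2 2> <1 0 0> <1 0 2> <1 2 0> <1 2 2> <2 0 0> <2 0 2> <2 2 0> <2 2 2>}
[TSO] allowed = {<0 0 0> <0 0 2> <0 2 0> <0 2 2> <1 0 0> <1 0 2> <1 2 0> <1 2 2> <2 0 0> <2 0 2> <2 2 0> <2 2 2>}
[PSO] allowed = {<0 0 0> <0 0 2> <0 2 0> <0 2 2> <1 0 0> <1 0 2> <1 2 0> <1 2 2> <2 0 0> <2 0 2> <2 2 0> <2 2 2>}
target <0 0 2> ∈ {TSO,PSO}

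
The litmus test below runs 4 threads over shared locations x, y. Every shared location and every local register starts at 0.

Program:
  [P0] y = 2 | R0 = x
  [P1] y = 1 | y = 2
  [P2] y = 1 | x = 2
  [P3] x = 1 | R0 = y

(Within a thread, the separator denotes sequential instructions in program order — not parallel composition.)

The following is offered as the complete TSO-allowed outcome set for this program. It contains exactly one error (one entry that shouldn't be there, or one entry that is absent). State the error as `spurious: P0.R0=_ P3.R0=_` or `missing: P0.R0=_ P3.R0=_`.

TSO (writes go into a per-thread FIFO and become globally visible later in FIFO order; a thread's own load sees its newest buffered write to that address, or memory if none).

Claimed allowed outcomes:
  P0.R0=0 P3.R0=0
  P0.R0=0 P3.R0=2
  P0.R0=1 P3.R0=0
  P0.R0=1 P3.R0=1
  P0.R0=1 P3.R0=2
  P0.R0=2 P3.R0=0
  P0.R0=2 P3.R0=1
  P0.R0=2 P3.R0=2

missing: P0.R0=0 P3.R0=1

outcome vector order: (P0.R0,P3.R0)
under TSO → (0,0), (0,1), (0,2), (1,0), (1,1), (1,2), (2,0), (2,1), (2,2)
TSO∖claimed = {(0,1)}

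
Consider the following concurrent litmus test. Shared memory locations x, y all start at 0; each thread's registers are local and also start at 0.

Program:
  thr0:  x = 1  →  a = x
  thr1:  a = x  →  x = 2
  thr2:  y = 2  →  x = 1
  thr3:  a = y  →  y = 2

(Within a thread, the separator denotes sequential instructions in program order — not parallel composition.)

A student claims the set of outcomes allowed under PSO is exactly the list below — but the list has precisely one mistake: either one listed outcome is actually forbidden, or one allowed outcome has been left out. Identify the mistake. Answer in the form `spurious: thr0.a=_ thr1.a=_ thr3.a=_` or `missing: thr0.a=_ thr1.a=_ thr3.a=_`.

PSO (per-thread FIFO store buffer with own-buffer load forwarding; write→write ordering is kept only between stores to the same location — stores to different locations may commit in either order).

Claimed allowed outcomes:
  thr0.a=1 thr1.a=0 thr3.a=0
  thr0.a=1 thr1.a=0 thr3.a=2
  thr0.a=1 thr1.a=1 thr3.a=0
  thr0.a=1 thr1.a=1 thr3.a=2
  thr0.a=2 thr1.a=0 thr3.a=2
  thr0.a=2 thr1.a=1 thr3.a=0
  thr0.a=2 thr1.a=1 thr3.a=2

outcome vector order: (thr0.a,thr1.a,thr3.a)
[PSO] allowed = {<1 0 0>; <1 0 2>; <1 1 0>; <1 1 2>; <2 0 0>; <2 0 2>; <2 1 0>; <2 1 2>}
PSO∖claimed = {<2 0 0>}

missing: thr0.a=2 thr1.a=0 thr3.a=0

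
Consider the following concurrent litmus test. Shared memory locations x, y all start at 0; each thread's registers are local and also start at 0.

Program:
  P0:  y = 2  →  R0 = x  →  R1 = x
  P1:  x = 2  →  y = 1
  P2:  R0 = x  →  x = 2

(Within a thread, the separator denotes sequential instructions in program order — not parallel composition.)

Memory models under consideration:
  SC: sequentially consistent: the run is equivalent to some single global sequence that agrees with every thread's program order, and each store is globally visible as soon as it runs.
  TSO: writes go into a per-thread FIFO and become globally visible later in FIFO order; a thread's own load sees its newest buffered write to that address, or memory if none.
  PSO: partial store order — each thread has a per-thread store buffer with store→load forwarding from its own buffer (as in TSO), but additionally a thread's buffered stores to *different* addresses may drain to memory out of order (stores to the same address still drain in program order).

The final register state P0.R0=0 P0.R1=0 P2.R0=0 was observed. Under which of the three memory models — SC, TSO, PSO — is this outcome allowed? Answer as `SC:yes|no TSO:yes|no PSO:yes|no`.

outcome vector order: (P0.R0,P0.R1,P2.R0)
under SC → 0/0/0, 0/0/2, 0/2/0, 0/2/2, 2/2/0, 2/2/2
under TSO → 0/0/0, 0/0/2, 0/2/0, 0/2/2, 2/2/0, 2/2/2
under PSO → 0/0/0, 0/0/2, 0/2/0, 0/2/2, 2/2/0, 2/2/2
target 0/0/0 ∈ {SC,TSO,PSO}

SC:yes TSO:yes PSO:yes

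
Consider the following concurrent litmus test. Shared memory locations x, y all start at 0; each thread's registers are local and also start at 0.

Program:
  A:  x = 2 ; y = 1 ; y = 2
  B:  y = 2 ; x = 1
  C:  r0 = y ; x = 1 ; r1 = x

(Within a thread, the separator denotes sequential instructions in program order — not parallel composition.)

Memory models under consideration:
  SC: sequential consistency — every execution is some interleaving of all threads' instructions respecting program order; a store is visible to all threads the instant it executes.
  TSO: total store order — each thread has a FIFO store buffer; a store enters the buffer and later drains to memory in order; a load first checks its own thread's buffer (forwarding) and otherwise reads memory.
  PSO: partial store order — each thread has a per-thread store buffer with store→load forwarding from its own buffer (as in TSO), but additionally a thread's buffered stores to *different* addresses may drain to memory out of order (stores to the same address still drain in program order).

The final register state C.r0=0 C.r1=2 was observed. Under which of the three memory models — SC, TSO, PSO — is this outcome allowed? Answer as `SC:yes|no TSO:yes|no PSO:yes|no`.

SC:yes TSO:yes PSO:yes

outcome vector order: (C.r0,C.r1)
[SC] allowed = {0/1; 0/2; 1/1; 2/1; 2/2}
[TSO] allowed = {0/1; 0/2; 1/1; 2/1; 2/2}
[PSO] allowed = {0/1; 0/2; 1/1; 1/2; 2/1; 2/2}
target 0/2 ∈ {SC,TSO,PSO}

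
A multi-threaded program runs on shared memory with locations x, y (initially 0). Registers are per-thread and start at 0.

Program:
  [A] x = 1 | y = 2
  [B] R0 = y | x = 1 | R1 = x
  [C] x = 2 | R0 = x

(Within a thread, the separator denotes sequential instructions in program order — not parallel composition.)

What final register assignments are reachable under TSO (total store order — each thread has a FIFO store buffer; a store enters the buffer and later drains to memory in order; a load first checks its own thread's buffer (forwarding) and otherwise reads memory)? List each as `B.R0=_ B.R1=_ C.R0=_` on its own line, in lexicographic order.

outcome vector order: (B.R0,B.R1,C.R0)
|TSO outcomes| = 7

B.R0=0 B.R1=1 C.R0=1
B.R0=0 B.R1=1 C.R0=2
B.R0=0 B.R1=2 C.R0=1
B.R0=0 B.R1=2 C.R0=2
B.R0=2 B.R1=1 C.R0=1
B.R0=2 B.R1=1 C.R0=2
B.R0=2 B.R1=2 C.R0=2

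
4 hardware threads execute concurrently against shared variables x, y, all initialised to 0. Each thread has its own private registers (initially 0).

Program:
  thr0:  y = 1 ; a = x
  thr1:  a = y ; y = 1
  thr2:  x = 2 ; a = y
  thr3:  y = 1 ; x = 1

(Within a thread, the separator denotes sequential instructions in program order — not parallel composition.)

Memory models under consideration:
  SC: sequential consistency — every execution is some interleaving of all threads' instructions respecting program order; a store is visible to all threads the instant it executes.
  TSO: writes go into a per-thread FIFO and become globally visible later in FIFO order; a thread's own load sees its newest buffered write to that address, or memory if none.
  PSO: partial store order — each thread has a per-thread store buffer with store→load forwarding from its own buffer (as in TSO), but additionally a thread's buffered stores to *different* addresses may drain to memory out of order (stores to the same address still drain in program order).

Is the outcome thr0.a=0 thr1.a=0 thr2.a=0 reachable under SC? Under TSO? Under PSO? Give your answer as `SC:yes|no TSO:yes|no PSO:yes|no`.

SC:no TSO:yes PSO:yes

outcome vector order: (thr0.a,thr1.a,thr2.a)
SC: 10 outcomes — {<0 0 1>, <0 1 1>, <1 0 0>, <1 0 1>, <1 1 0>, <1 1 1>, <2 0 0>, <2 0 1>, <2 1 0>, <2 1 1>}
TSO: 12 outcomes — {<0 0 0>, <0 0 1>, <0 1 0>, <0 1 1>, <1 0 0>, <1 0 1>, <1 1 0>, <1 1 1>, <2 0 0>, <2 0 1>, <2 1 0>, <2 1 1>}
PSO: 12 outcomes — {<0 0 0>, <0 0 1>, <0 1 0>, <0 1 1>, <1 0 0>, <1 0 1>, <1 1 0>, <1 1 1>, <2 0 0>, <2 0 1>, <2 1 0>, <2 1 1>}
target <0 0 0> ∈ {TSO,PSO}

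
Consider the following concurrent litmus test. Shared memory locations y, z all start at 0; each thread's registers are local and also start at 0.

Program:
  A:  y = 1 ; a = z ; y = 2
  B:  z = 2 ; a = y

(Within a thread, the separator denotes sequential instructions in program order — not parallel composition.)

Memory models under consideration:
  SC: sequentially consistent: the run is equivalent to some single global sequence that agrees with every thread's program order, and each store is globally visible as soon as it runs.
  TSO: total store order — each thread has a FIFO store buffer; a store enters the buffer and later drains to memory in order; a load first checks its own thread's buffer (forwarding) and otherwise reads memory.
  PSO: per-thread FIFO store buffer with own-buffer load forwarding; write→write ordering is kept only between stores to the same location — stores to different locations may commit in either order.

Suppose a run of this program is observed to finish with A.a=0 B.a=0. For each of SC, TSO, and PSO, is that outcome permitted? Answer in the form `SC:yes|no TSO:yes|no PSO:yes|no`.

SC:no TSO:yes PSO:yes

outcome vector order: (A.a,B.a)
[SC] allowed = {<0 1>, <0 2>, <2 0>, <2 1>, <2 2>}
[TSO] allowed = {<0 0>, <0 1>, <0 2>, <2 0>, <2 1>, <2 2>}
[PSO] allowed = {<0 0>, <0 1>, <0 2>, <2 0>, <2 1>, <2 2>}
target <0 0> ∈ {TSO,PSO}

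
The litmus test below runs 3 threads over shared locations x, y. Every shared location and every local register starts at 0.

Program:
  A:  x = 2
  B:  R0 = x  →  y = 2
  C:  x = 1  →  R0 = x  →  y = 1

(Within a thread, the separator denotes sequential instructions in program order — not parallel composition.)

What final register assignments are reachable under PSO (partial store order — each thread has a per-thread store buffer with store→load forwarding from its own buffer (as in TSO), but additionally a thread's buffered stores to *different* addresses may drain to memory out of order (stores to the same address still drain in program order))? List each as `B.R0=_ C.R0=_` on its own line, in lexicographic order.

outcome vector order: (B.R0,C.R0)
|PSO outcomes| = 6

B.R0=0 C.R0=1
B.R0=0 C.R0=2
B.R0=1 C.R0=1
B.R0=1 C.R0=2
B.R0=2 C.R0=1
B.R0=2 C.R0=2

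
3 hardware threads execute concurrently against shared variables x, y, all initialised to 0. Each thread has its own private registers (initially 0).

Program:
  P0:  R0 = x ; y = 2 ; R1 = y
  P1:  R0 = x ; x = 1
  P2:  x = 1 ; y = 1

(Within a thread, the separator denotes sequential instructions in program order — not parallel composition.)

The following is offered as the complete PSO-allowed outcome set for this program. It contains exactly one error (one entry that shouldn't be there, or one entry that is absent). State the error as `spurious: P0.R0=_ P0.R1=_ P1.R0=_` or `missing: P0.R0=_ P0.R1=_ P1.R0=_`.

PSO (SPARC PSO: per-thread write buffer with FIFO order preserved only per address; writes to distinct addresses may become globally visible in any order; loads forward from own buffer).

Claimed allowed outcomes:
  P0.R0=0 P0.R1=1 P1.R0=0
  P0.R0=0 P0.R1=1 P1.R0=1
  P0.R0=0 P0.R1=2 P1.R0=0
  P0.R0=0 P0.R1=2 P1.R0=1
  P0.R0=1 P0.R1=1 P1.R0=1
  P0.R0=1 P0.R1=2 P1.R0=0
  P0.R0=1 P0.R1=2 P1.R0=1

missing: P0.R0=1 P0.R1=1 P1.R0=0

outcome vector order: (P0.R0,P0.R1,P1.R0)
PSO (8): <0 1 0> <0 1 1> <0 2 0> <0 2 1> <1 1 0> <1 1 1> <1 2 0> <1 2 1>
PSO∖claimed = {<1 1 0>}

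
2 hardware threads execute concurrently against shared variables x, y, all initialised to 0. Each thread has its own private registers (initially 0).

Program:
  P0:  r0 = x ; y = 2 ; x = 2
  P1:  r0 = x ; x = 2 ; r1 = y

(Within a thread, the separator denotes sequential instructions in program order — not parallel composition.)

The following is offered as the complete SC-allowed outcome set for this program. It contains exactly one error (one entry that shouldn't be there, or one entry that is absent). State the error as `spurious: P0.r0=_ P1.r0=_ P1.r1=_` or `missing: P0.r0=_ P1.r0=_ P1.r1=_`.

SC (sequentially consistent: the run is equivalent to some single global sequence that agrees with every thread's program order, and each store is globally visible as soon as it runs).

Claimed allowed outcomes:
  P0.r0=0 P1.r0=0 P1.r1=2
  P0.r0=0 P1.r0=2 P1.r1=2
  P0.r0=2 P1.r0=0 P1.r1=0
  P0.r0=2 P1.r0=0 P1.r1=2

missing: P0.r0=0 P1.r0=0 P1.r1=0

outcome vector order: (P0.r0,P1.r0,P1.r1)
SC (5): (0,0,0); (0,0,2); (0,2,2); (2,0,0); (2,0,2)
SC∖claimed = {(0,0,0)}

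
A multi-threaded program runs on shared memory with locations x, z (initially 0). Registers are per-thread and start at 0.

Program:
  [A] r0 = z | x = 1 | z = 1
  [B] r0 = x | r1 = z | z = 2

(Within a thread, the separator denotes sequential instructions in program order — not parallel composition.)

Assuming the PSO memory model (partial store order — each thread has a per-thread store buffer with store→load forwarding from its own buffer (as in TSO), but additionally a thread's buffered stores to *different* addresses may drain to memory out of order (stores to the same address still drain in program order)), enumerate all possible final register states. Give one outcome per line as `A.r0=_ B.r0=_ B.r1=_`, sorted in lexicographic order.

A.r0=0 B.r0=0 B.r1=0
A.r0=0 B.r0=0 B.r1=1
A.r0=0 B.r0=1 B.r1=0
A.r0=0 B.r0=1 B.r1=1
A.r0=2 B.r0=0 B.r1=0

outcome vector order: (A.r0,B.r0,B.r1)
|PSO outcomes| = 5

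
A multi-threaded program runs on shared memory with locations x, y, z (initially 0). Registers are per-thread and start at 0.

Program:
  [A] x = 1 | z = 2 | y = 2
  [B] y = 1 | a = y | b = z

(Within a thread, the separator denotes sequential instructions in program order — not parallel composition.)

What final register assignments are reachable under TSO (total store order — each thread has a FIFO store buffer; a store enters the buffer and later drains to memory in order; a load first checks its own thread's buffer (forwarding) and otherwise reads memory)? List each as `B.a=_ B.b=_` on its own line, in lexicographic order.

outcome vector order: (B.a,B.b)
|TSO outcomes| = 3

B.a=1 B.b=0
B.a=1 B.b=2
B.a=2 B.b=2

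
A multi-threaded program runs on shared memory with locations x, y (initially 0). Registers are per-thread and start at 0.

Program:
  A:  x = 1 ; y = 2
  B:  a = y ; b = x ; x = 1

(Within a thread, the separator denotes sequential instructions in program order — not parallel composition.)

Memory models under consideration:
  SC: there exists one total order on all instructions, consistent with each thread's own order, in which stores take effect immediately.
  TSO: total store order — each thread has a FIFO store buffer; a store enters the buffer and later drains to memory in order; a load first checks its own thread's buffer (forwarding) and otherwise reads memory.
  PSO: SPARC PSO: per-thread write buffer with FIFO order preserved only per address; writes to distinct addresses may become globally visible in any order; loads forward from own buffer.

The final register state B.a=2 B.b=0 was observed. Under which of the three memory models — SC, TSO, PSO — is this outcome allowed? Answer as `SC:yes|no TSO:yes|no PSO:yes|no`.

SC:no TSO:no PSO:yes

outcome vector order: (B.a,B.b)
[SC] allowed = {00; 01; 21}
[TSO] allowed = {00; 01; 21}
[PSO] allowed = {00; 01; 20; 21}
target 20 ∈ {PSO}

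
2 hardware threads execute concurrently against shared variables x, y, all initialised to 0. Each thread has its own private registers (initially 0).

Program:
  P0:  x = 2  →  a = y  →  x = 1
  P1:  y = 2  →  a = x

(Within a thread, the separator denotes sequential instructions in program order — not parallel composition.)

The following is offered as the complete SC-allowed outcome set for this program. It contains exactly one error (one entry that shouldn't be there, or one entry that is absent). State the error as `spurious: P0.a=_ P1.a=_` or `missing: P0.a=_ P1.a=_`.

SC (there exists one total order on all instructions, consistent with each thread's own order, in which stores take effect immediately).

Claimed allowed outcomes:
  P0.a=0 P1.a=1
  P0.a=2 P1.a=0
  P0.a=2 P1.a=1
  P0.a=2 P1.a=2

missing: P0.a=0 P1.a=2

outcome vector order: (P0.a,P1.a)
SC (5): 01 02 20 21 22
SC∖claimed = {02}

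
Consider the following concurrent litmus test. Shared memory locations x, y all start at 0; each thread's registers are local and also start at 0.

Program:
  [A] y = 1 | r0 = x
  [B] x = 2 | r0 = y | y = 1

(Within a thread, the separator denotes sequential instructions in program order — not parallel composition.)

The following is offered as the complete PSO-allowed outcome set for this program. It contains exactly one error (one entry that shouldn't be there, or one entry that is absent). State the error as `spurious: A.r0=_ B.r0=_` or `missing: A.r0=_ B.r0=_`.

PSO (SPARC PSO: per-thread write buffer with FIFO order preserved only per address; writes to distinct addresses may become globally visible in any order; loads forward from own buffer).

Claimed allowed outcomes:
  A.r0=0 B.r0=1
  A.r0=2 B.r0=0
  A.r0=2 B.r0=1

missing: A.r0=0 B.r0=0

outcome vector order: (A.r0,B.r0)
under PSO → (0,0) (0,1) (2,0) (2,1)
PSO∖claimed = {(0,0)}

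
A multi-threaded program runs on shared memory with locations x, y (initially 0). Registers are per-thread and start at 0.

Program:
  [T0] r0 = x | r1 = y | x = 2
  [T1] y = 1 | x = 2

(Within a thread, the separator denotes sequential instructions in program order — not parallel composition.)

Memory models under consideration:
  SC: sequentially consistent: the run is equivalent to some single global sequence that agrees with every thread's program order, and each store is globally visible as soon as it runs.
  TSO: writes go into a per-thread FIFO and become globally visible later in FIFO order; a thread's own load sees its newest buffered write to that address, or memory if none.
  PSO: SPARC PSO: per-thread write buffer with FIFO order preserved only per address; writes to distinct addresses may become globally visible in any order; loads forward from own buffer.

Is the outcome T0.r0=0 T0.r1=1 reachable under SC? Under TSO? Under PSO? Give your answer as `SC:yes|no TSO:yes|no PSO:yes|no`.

SC:yes TSO:yes PSO:yes

outcome vector order: (T0.r0,T0.r1)
under SC → 0/0 0/1 2/1
under TSO → 0/0 0/1 2/1
under PSO → 0/0 0/1 2/0 2/1
target 0/1 ∈ {SC,TSO,PSO}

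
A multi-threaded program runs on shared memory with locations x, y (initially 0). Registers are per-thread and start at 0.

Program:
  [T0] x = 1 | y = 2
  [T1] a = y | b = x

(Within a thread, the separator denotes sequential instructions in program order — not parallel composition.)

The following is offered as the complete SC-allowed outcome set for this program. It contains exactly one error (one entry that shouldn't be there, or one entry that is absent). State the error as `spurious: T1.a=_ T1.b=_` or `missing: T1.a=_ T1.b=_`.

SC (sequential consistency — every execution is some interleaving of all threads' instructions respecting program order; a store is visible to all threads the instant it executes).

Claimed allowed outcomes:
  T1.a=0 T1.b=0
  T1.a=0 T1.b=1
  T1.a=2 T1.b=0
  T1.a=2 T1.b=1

spurious: T1.a=2 T1.b=0

outcome vector order: (T1.a,T1.b)
under SC → (0,0) (0,1) (2,1)
claimed∖SC = {(2,0)}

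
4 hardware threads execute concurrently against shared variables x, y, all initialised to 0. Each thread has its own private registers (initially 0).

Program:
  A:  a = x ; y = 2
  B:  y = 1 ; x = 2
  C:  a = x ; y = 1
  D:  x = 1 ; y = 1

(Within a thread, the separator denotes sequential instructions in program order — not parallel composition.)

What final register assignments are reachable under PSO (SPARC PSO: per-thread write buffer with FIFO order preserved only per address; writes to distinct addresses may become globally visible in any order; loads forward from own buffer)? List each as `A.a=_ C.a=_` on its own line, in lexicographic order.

A.a=0 C.a=0
A.a=0 C.a=1
A.a=0 C.a=2
A.a=1 C.a=0
A.a=1 C.a=1
A.a=1 C.a=2
A.a=2 C.a=0
A.a=2 C.a=1
A.a=2 C.a=2

outcome vector order: (A.a,C.a)
|PSO outcomes| = 9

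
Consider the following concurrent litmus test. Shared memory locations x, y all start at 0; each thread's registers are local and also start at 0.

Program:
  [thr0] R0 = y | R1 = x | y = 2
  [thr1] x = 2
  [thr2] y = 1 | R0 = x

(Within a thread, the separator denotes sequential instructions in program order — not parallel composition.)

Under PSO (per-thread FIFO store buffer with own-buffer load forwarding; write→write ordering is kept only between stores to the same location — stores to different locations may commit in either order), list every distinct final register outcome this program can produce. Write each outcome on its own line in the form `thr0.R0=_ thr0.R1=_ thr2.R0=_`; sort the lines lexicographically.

thr0.R0=0 thr0.R1=0 thr2.R0=0
thr0.R0=0 thr0.R1=0 thr2.R0=2
thr0.R0=0 thr0.R1=2 thr2.R0=0
thr0.R0=0 thr0.R1=2 thr2.R0=2
thr0.R0=1 thr0.R1=0 thr2.R0=0
thr0.R0=1 thr0.R1=0 thr2.R0=2
thr0.R0=1 thr0.R1=2 thr2.R0=0
thr0.R0=1 thr0.R1=2 thr2.R0=2

outcome vector order: (thr0.R0,thr0.R1,thr2.R0)
|PSO outcomes| = 8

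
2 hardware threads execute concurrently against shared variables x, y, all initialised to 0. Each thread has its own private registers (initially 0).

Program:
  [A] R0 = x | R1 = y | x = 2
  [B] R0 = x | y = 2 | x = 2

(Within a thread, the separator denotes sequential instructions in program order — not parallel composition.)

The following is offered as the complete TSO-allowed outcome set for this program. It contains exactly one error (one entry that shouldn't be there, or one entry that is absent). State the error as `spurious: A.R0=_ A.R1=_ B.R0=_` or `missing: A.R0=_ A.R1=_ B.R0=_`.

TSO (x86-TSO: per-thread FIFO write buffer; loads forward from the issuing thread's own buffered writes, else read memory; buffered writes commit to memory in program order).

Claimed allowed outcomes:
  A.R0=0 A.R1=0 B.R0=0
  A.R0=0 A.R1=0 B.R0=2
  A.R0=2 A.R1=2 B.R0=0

missing: A.R0=0 A.R1=2 B.R0=0

outcome vector order: (A.R0,A.R1,B.R0)
TSO (4): 0/0/0; 0/0/2; 0/2/0; 2/2/0
TSO∖claimed = {0/2/0}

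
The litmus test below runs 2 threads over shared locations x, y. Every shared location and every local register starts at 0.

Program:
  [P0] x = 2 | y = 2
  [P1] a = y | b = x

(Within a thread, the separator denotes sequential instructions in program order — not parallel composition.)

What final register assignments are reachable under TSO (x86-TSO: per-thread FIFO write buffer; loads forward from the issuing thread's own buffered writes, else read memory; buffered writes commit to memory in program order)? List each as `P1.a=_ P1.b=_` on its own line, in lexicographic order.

P1.a=0 P1.b=0
P1.a=0 P1.b=2
P1.a=2 P1.b=2

outcome vector order: (P1.a,P1.b)
|TSO outcomes| = 3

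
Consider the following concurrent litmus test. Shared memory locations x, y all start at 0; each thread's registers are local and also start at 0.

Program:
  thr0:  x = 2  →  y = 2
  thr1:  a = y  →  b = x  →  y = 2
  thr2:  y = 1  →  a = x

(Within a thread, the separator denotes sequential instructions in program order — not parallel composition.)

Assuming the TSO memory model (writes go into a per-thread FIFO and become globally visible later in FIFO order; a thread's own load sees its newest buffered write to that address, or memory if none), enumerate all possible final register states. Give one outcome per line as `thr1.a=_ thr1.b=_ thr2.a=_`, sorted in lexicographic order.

outcome vector order: (thr1.a,thr1.b,thr2.a)
|TSO outcomes| = 10

thr1.a=0 thr1.b=0 thr2.a=0
thr1.a=0 thr1.b=0 thr2.a=2
thr1.a=0 thr1.b=2 thr2.a=0
thr1.a=0 thr1.b=2 thr2.a=2
thr1.a=1 thr1.b=0 thr2.a=0
thr1.a=1 thr1.b=0 thr2.a=2
thr1.a=1 thr1.b=2 thr2.a=0
thr1.a=1 thr1.b=2 thr2.a=2
thr1.a=2 thr1.b=2 thr2.a=0
thr1.a=2 thr1.b=2 thr2.a=2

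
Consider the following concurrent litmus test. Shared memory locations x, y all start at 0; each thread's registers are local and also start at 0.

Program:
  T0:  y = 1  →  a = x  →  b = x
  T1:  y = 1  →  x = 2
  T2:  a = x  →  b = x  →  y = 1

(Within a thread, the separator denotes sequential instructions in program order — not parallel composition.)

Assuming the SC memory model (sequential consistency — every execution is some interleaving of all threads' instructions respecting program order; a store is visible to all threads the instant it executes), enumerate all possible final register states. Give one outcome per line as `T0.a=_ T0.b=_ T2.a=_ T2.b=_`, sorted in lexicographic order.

outcome vector order: (T0.a,T0.b,T2.a,T2.b)
|SC outcomes| = 9

T0.a=0 T0.b=0 T2.a=0 T2.b=0
T0.a=0 T0.b=0 T2.a=0 T2.b=2
T0.a=0 T0.b=0 T2.a=2 T2.b=2
T0.a=0 T0.b=2 T2.a=0 T2.b=0
T0.a=0 T0.b=2 T2.a=0 T2.b=2
T0.a=0 T0.b=2 T2.a=2 T2.b=2
T0.a=2 T0.b=2 T2.a=0 T2.b=0
T0.a=2 T0.b=2 T2.a=0 T2.b=2
T0.a=2 T0.b=2 T2.a=2 T2.b=2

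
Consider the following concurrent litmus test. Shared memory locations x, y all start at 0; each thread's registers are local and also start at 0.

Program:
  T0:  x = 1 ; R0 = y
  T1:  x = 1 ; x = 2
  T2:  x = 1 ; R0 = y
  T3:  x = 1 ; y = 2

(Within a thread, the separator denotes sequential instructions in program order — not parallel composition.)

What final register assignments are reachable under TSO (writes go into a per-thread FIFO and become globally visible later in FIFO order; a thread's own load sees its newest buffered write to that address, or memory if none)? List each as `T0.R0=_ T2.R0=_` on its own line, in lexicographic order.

outcome vector order: (T0.R0,T2.R0)
|TSO outcomes| = 4

T0.R0=0 T2.R0=0
T0.R0=0 T2.R0=2
T0.R0=2 T2.R0=0
T0.R0=2 T2.R0=2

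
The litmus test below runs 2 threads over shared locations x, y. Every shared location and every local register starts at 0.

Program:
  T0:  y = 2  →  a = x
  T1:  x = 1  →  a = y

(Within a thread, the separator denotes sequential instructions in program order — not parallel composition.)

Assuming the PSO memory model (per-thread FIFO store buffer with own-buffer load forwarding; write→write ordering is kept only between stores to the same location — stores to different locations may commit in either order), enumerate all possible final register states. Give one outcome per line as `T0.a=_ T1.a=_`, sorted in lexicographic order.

outcome vector order: (T0.a,T1.a)
|PSO outcomes| = 4

T0.a=0 T1.a=0
T0.a=0 T1.a=2
T0.a=1 T1.a=0
T0.a=1 T1.a=2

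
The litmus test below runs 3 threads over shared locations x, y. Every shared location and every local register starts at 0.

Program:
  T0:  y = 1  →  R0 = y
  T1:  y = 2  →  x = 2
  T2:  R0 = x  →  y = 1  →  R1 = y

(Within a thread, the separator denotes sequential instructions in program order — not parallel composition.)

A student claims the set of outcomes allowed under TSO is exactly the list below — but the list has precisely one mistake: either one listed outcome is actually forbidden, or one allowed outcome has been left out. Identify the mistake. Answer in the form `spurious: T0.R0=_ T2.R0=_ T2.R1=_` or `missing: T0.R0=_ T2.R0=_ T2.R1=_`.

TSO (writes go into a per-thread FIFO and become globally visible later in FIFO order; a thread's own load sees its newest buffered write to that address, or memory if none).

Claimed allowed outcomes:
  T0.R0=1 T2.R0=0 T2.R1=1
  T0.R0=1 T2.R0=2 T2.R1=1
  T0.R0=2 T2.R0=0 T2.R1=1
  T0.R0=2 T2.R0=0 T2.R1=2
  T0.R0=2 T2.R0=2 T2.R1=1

outcome vector order: (T0.R0,T2.R0,T2.R1)
TSO: 6 outcomes — {101 102 121 201 202 221}
TSO∖claimed = {102}

missing: T0.R0=1 T2.R0=0 T2.R1=2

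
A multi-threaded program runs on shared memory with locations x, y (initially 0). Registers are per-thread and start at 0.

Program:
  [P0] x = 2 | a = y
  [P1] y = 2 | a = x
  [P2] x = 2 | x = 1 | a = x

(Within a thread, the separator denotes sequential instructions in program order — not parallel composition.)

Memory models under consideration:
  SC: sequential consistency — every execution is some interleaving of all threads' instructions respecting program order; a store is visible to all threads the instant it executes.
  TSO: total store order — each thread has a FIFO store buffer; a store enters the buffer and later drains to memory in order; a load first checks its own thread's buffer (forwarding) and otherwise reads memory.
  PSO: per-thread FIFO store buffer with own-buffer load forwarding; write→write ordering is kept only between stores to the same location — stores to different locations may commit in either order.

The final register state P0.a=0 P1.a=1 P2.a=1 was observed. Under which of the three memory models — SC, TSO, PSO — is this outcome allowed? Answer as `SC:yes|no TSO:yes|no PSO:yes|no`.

SC:yes TSO:yes PSO:yes

outcome vector order: (P0.a,P1.a,P2.a)
[SC] allowed = {011 021 022 201 202 211 212 221 222}
[TSO] allowed = {001 002 011 012 021 022 201 202 211 212 221 222}
[PSO] allowed = {001 002 011 012 021 022 201 202 211 212 221 222}
target 011 ∈ {SC,TSO,PSO}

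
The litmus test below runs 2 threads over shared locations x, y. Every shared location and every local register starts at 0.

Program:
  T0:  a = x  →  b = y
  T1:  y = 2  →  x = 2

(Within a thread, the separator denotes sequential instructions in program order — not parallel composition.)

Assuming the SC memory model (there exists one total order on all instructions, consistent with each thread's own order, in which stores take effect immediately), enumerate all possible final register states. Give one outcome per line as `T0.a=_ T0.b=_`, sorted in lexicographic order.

T0.a=0 T0.b=0
T0.a=0 T0.b=2
T0.a=2 T0.b=2

outcome vector order: (T0.a,T0.b)
|SC outcomes| = 3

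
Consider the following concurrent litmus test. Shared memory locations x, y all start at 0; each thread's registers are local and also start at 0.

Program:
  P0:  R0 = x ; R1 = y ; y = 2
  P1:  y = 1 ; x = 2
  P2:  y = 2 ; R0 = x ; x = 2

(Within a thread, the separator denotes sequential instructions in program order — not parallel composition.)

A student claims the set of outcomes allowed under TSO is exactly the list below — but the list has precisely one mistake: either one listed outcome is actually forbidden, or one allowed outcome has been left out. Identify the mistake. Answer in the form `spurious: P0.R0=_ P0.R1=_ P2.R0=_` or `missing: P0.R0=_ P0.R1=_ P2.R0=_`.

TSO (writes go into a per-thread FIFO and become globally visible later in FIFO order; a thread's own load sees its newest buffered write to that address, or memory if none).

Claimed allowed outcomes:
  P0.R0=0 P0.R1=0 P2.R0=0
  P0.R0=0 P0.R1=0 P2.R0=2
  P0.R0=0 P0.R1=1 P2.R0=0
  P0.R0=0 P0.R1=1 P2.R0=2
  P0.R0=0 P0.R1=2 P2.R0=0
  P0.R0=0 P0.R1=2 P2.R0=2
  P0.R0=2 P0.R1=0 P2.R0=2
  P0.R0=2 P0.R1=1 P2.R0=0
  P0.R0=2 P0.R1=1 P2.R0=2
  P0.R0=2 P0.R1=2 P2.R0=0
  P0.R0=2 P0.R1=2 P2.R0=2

spurious: P0.R0=2 P0.R1=0 P2.R0=2

outcome vector order: (P0.R0,P0.R1,P2.R0)
TSO (10): <0 0 0> <0 0 2> <0 1 0> <0 1 2> <0 2 0> <0 2 2> <2 1 0> <2 1 2> <2 2 0> <2 2 2>
claimed∖TSO = {<2 0 2>}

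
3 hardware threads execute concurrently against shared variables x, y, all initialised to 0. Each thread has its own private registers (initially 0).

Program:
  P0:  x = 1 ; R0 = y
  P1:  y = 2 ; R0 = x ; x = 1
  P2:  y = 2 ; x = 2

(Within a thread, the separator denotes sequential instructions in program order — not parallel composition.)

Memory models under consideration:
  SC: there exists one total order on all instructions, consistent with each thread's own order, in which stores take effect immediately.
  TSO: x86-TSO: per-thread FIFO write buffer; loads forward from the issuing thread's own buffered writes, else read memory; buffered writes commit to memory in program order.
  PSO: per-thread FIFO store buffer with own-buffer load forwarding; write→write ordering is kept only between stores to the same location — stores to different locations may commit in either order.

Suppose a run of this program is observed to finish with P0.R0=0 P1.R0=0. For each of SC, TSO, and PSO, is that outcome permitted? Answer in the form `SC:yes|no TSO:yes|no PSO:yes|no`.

outcome vector order: (P0.R0,P1.R0)
SC: 5 outcomes — {01; 02; 20; 21; 22}
TSO: 6 outcomes — {00; 01; 02; 20; 21; 22}
PSO: 6 outcomes — {00; 01; 02; 20; 21; 22}
target 00 ∈ {TSO,PSO}

SC:no TSO:yes PSO:yes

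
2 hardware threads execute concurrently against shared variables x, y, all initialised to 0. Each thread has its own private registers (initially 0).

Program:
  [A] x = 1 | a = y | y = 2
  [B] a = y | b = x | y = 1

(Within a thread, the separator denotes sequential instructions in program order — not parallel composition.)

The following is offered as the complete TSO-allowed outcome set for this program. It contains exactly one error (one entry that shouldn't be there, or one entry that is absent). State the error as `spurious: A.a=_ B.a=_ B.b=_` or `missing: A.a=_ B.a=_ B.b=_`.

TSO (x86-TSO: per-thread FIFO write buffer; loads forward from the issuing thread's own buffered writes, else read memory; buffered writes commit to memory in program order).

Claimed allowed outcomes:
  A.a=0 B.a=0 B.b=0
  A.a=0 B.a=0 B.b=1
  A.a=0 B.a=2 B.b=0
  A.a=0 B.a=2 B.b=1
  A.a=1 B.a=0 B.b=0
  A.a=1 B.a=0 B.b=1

outcome vector order: (A.a,B.a,B.b)
TSO (5): 0/0/0, 0/0/1, 0/2/1, 1/0/0, 1/0/1
claimed∖TSO = {0/2/0}

spurious: A.a=0 B.a=2 B.b=0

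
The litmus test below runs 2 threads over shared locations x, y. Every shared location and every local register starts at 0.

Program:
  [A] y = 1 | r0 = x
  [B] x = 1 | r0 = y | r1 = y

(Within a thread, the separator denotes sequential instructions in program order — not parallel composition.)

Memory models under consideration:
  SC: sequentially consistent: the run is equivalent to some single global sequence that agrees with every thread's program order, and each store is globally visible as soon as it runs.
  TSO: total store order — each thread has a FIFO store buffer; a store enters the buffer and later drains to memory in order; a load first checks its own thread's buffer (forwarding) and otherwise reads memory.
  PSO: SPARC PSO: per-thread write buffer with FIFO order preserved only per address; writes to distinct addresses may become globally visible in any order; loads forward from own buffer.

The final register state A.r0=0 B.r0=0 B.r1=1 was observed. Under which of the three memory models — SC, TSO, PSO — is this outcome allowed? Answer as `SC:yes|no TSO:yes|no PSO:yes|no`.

outcome vector order: (A.r0,B.r0,B.r1)
SC: 4 outcomes — {0/1/1, 1/0/0, 1/0/1, 1/1/1}
TSO: 6 outcomes — {0/0/0, 0/0/1, 0/1/1, 1/0/0, 1/0/1, 1/1/1}
PSO: 6 outcomes — {0/0/0, 0/0/1, 0/1/1, 1/0/0, 1/0/1, 1/1/1}
target 0/0/1 ∈ {TSO,PSO}

SC:no TSO:yes PSO:yes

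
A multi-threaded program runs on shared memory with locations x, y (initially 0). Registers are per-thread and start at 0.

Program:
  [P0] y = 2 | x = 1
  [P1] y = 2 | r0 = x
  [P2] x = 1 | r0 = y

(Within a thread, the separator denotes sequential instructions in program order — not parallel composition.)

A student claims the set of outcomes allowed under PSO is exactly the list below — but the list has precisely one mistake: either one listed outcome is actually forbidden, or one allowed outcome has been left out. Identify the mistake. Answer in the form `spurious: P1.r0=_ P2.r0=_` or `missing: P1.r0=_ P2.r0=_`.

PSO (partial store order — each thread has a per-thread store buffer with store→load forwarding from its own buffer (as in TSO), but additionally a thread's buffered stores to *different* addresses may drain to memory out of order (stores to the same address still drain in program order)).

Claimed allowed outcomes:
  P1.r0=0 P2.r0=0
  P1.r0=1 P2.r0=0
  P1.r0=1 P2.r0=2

outcome vector order: (P1.r0,P2.r0)
PSO (4): (0,0), (0,2), (1,0), (1,2)
PSO∖claimed = {(0,2)}

missing: P1.r0=0 P2.r0=2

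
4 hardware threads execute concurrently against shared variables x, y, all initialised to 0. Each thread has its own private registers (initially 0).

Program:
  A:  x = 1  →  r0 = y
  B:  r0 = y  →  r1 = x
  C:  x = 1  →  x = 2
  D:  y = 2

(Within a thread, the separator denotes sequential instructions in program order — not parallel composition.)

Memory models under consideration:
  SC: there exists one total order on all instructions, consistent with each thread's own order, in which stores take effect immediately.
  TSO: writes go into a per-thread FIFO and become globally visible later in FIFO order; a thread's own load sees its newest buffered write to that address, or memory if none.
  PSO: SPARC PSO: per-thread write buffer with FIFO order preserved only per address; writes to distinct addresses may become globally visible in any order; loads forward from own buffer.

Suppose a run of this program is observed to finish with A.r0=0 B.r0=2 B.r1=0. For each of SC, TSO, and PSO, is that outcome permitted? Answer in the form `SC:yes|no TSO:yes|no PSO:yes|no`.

SC:no TSO:yes PSO:yes

outcome vector order: (A.r0,B.r0,B.r1)
SC (11): <0 0 0> <0 0 1> <0 0 2> <0 2 1> <0 2 2> <2 0 0> <2 0 1> <2 0 2> <2 2 0> <2 2 1> <2 2 2>
TSO (12): <0 0 0> <0 0 1> <0 0 2> <0 2 0> <0 2 1> <0 2 2> <2 0 0> <2 0 1> <2 0 2> <2 2 0> <2 2 1> <2 2 2>
PSO (12): <0 0 0> <0 0 1> <0 0 2> <0 2 0> <0 2 1> <0 2 2> <2 0 0> <2 0 1> <2 0 2> <2 2 0> <2 2 1> <2 2 2>
target <0 2 0> ∈ {TSO,PSO}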